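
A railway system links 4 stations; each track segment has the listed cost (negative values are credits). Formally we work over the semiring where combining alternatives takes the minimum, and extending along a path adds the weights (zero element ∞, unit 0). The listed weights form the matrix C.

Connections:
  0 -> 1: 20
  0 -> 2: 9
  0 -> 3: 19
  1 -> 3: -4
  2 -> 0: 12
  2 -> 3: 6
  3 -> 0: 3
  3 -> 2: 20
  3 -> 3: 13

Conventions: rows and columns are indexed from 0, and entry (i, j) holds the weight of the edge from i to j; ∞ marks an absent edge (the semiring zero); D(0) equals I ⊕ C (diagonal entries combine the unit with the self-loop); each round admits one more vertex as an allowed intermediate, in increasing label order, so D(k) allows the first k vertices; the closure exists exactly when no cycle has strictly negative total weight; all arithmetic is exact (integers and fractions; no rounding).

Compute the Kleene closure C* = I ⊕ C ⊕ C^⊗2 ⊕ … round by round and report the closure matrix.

D(0):
  [0, 20, 9, 19]
  [∞, 0, ∞, -4]
  [12, ∞, 0, 6]
  [3, ∞, 20, 0]
D(1):
  [0, 20, 9, 19]
  [∞, 0, ∞, -4]
  [12, 32, 0, 6]
  [3, 23, 12, 0]
D(2):
  [0, 20, 9, 16]
  [∞, 0, ∞, -4]
  [12, 32, 0, 6]
  [3, 23, 12, 0]
D(3):
  [0, 20, 9, 15]
  [∞, 0, ∞, -4]
  [12, 32, 0, 6]
  [3, 23, 12, 0]
D(4):
  [0, 20, 9, 15]
  [-1, 0, 8, -4]
  [9, 29, 0, 6]
  [3, 23, 12, 0]
Answer: C* = [[0, 20, 9, 15], [-1, 0, 8, -4], [9, 29, 0, 6], [3, 23, 12, 0]]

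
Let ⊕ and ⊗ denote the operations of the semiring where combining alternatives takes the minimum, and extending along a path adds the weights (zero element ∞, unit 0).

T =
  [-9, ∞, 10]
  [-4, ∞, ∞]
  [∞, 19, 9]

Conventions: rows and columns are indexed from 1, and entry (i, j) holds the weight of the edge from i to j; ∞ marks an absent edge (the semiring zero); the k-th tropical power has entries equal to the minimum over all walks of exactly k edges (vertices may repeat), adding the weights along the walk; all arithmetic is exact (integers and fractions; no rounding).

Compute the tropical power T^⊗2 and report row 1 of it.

T^⊗2:
  [-18, 29, 1]
  [-13, ∞, 6]
  [15, 28, 18]
Answer: row 1 of T^⊗2 = [-18, 29, 1]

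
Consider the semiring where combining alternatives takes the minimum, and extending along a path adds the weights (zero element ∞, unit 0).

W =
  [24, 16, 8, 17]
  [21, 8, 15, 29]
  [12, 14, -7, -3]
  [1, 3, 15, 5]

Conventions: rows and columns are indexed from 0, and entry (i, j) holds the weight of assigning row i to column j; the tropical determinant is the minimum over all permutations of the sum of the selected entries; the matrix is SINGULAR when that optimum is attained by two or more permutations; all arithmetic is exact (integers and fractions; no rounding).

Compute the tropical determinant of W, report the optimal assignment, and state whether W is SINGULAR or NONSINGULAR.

σ = (0, 1, 2, 3): 24 + 8 + (-7) + 5 = 30
σ = (0, 1, 3, 2): 24 + 8 + (-3) + 15 = 44
σ = (0, 2, 1, 3): 24 + 15 + 14 + 5 = 58
σ = (0, 2, 3, 1): 24 + 15 + (-3) + 3 = 39
σ = (0, 3, 1, 2): 24 + 29 + 14 + 15 = 82
σ = (0, 3, 2, 1): 24 + 29 + (-7) + 3 = 49
σ = (1, 0, 2, 3): 16 + 21 + (-7) + 5 = 35
σ = (1, 0, 3, 2): 16 + 21 + (-3) + 15 = 49
σ = (1, 2, 0, 3): 16 + 15 + 12 + 5 = 48
σ = (1, 2, 3, 0): 16 + 15 + (-3) + 1 = 29
σ = (1, 3, 0, 2): 16 + 29 + 12 + 15 = 72
σ = (1, 3, 2, 0): 16 + 29 + (-7) + 1 = 39
σ = (2, 0, 1, 3): 8 + 21 + 14 + 5 = 48
σ = (2, 0, 3, 1): 8 + 21 + (-3) + 3 = 29
σ = (2, 1, 0, 3): 8 + 8 + 12 + 5 = 33
σ = (2, 1, 3, 0): 8 + 8 + (-3) + 1 = 14
σ = (2, 3, 0, 1): 8 + 29 + 12 + 3 = 52
σ = (2, 3, 1, 0): 8 + 29 + 14 + 1 = 52
σ = (3, 0, 1, 2): 17 + 21 + 14 + 15 = 67
σ = (3, 0, 2, 1): 17 + 21 + (-7) + 3 = 34
σ = (3, 1, 0, 2): 17 + 8 + 12 + 15 = 52
σ = (3, 1, 2, 0): 17 + 8 + (-7) + 1 = 19
σ = (3, 2, 0, 1): 17 + 15 + 12 + 3 = 47
σ = (3, 2, 1, 0): 17 + 15 + 14 + 1 = 47
Optimal value attained by: σ = (2, 1, 3, 0).
Answer: det⊕(W) = 14; verdict: NONSINGULAR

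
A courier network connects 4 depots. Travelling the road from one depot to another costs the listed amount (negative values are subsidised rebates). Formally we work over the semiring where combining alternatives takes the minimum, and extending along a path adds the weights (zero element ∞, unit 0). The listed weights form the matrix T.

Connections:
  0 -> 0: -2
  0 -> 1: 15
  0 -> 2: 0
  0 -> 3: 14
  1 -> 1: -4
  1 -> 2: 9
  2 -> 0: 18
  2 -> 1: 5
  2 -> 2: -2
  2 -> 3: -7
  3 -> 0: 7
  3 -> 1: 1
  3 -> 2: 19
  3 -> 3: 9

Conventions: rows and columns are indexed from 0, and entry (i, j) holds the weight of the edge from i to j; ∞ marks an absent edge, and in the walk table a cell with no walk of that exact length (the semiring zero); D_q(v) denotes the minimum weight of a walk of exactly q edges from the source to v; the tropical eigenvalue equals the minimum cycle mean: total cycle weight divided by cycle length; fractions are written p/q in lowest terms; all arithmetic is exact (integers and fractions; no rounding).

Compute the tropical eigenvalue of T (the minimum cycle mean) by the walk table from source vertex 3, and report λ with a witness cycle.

q=0: [∞, ∞, ∞, 0]
q=1: [7, 1, 19, 9]
q=2: [5, -3, 7, 12]
q=3: [3, -7, 5, 0]
q=4: [1, -11, 2, -2]
Optimal cycle mean attained by: cycle 1->1, total (-4), length 1.
Answer: λ = -4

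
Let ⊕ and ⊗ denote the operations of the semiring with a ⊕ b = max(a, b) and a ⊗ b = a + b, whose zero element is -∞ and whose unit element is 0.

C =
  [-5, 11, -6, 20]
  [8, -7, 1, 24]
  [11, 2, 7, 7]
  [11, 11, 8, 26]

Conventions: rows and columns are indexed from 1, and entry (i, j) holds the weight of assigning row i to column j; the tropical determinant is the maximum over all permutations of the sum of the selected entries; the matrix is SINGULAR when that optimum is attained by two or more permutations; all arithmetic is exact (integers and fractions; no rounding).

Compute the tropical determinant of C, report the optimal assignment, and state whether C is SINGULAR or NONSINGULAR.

σ = (1, 2, 3, 4): (-5) + (-7) + 7 + 26 = 21
σ = (1, 2, 4, 3): (-5) + (-7) + 7 + 8 = 3
σ = (1, 3, 2, 4): (-5) + 1 + 2 + 26 = 24
σ = (1, 3, 4, 2): (-5) + 1 + 7 + 11 = 14
σ = (1, 4, 2, 3): (-5) + 24 + 2 + 8 = 29
σ = (1, 4, 3, 2): (-5) + 24 + 7 + 11 = 37
σ = (2, 1, 3, 4): 11 + 8 + 7 + 26 = 52
σ = (2, 1, 4, 3): 11 + 8 + 7 + 8 = 34
σ = (2, 3, 1, 4): 11 + 1 + 11 + 26 = 49
σ = (2, 3, 4, 1): 11 + 1 + 7 + 11 = 30
σ = (2, 4, 1, 3): 11 + 24 + 11 + 8 = 54
σ = (2, 4, 3, 1): 11 + 24 + 7 + 11 = 53
σ = (3, 1, 2, 4): (-6) + 8 + 2 + 26 = 30
σ = (3, 1, 4, 2): (-6) + 8 + 7 + 11 = 20
σ = (3, 2, 1, 4): (-6) + (-7) + 11 + 26 = 24
σ = (3, 2, 4, 1): (-6) + (-7) + 7 + 11 = 5
σ = (3, 4, 1, 2): (-6) + 24 + 11 + 11 = 40
σ = (3, 4, 2, 1): (-6) + 24 + 2 + 11 = 31
σ = (4, 1, 2, 3): 20 + 8 + 2 + 8 = 38
σ = (4, 1, 3, 2): 20 + 8 + 7 + 11 = 46
σ = (4, 2, 1, 3): 20 + (-7) + 11 + 8 = 32
σ = (4, 2, 3, 1): 20 + (-7) + 7 + 11 = 31
σ = (4, 3, 1, 2): 20 + 1 + 11 + 11 = 43
σ = (4, 3, 2, 1): 20 + 1 + 2 + 11 = 34
Optimal value attained by: σ = (2, 4, 1, 3).
Answer: det⊕(C) = 54; verdict: NONSINGULAR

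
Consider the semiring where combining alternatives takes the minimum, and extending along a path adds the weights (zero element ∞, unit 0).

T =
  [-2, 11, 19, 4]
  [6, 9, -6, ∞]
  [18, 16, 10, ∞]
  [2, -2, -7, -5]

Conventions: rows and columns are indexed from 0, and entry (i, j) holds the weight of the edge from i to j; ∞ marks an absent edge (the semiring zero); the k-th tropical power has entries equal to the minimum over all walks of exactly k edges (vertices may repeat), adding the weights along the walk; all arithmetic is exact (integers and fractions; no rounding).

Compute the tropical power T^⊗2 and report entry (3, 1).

T^⊗2:
  [-4, 2, -3, -1]
  [4, 10, 3, 10]
  [16, 25, 10, 22]
  [-3, -7, -12, -10]
Key observation: the optimum is the walk 3->3->1, with weight (-5) + (-2) = -7.
Optimal value attained by: walk 3->3->1.
Answer: (T^⊗2)[3][1] = -7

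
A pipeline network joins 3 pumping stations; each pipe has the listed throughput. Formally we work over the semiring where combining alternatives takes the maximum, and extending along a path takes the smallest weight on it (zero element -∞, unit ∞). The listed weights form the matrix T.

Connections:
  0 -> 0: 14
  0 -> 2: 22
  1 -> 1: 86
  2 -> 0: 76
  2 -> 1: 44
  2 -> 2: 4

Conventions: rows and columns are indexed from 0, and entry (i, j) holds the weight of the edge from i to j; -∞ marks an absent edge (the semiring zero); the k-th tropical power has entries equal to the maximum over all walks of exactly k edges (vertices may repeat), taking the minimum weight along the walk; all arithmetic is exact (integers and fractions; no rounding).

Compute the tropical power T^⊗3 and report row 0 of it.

T^⊗2:
  [22, 22, 14]
  [-∞, 86, -∞]
  [14, 44, 22]
T^⊗3:
  [14, 22, 22]
  [-∞, 86, -∞]
  [22, 44, 14]
Answer: row 0 of T^⊗3 = [14, 22, 22]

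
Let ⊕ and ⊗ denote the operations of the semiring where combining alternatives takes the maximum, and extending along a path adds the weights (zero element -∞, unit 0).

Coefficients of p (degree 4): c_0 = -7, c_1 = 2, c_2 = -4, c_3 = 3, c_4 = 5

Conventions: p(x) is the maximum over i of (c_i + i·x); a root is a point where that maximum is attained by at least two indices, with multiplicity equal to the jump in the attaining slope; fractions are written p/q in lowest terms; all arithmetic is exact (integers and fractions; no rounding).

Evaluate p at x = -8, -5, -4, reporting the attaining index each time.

p(-8) = max(-7+0·(-8)=-7, 2+1·(-8)=-6, -4+2·(-8)=-20, 3+3·(-8)=-21, 5+4·(-8)=-27) = -6 (attained by i=1)
p(-5) = max(-7+0·(-5)=-7, 2+1·(-5)=-3, -4+2·(-5)=-14, 3+3·(-5)=-12, 5+4·(-5)=-15) = -3 (attained by i=1)
p(-4) = max(-7+0·(-4)=-7, 2+1·(-4)=-2, -4+2·(-4)=-12, 3+3·(-4)=-9, 5+4·(-4)=-11) = -2 (attained by i=1)
Answer: p(-8) = -6; p(-5) = -3; p(-4) = -2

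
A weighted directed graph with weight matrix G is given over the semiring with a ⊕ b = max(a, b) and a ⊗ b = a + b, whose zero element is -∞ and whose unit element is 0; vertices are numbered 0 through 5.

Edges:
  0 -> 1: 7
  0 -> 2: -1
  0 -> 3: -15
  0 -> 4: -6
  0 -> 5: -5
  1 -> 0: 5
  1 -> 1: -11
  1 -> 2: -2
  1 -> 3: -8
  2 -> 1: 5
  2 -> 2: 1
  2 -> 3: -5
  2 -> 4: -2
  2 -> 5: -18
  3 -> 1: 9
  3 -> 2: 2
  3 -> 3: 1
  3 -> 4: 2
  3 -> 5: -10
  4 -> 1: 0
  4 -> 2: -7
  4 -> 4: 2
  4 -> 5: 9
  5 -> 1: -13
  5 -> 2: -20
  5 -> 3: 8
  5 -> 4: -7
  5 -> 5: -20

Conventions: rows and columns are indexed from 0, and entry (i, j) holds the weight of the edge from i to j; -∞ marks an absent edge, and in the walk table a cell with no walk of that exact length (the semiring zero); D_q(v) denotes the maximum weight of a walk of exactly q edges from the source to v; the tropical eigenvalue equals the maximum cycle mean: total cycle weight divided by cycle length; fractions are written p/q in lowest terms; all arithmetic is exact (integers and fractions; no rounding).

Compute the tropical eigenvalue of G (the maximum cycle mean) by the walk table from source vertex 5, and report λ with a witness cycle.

q=0: [-∞, -∞, -∞, -∞, -∞, 0]
q=1: [-∞, -13, -20, 8, -7, -20]
q=2: [-8, 17, 10, 9, 10, 2]
q=3: [22, 18, 15, 10, 12, 19]
q=4: [23, 29, 21, 27, 16, 21]
q=5: [34, 36, 29, 29, 29, 25]
q=6: [41, 41, 34, 33, 31, 38]
Optimal cycle mean attained by: cycle 3->4->5->3, total 2 + 9 + 8, length 3.
Answer: λ = 19/3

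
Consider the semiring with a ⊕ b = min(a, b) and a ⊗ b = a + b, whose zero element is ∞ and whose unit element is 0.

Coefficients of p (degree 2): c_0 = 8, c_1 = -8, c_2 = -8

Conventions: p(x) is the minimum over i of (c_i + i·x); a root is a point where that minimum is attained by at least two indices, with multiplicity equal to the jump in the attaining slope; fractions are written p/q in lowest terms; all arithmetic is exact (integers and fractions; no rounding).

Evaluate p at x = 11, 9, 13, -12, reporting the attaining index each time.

p(11) = min(8+0·11=8, -8+1·11=3, -8+2·11=14) = 3 (attained by i=1)
p(9) = min(8+0·9=8, -8+1·9=1, -8+2·9=10) = 1 (attained by i=1)
p(13) = min(8+0·13=8, -8+1·13=5, -8+2·13=18) = 5 (attained by i=1)
p(-12) = min(8+0·(-12)=8, -8+1·(-12)=-20, -8+2·(-12)=-32) = -32 (attained by i=2)
Answer: p(11) = 3; p(9) = 1; p(13) = 5; p(-12) = -32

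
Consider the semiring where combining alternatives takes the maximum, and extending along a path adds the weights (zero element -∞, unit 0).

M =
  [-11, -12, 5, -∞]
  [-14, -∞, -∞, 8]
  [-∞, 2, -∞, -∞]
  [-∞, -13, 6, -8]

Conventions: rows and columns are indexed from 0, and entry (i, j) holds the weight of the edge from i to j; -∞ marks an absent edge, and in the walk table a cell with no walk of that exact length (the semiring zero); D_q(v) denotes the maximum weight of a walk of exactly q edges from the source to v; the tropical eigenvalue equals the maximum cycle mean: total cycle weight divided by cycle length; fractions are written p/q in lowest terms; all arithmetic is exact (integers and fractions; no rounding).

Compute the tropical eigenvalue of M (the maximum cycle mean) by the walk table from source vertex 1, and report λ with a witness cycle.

q=0: [-∞, 0, -∞, -∞]
q=1: [-14, -∞, -∞, 8]
q=2: [-25, -5, 14, 0]
q=3: [-19, 16, 6, 3]
q=4: [2, 8, 9, 24]
Optimal cycle mean attained by: cycle 1->3->2->1, total 8 + 6 + 2, length 3.
Answer: λ = 16/3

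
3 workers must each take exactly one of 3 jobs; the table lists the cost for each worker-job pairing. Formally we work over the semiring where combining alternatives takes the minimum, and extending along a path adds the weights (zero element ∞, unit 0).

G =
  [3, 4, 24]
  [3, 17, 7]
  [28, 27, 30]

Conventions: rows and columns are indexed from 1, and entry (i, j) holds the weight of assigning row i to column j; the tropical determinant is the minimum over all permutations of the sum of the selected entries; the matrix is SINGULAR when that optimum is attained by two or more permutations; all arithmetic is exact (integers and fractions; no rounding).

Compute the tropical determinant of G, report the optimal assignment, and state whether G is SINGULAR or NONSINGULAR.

σ = (1, 2, 3): 3 + 17 + 30 = 50
σ = (1, 3, 2): 3 + 7 + 27 = 37
σ = (2, 1, 3): 4 + 3 + 30 = 37
σ = (2, 3, 1): 4 + 7 + 28 = 39
σ = (3, 1, 2): 24 + 3 + 27 = 54
σ = (3, 2, 1): 24 + 17 + 28 = 69
Optimal value attained by: σ = (1, 3, 2).
Answer: det⊕(G) = 37; verdict: SINGULAR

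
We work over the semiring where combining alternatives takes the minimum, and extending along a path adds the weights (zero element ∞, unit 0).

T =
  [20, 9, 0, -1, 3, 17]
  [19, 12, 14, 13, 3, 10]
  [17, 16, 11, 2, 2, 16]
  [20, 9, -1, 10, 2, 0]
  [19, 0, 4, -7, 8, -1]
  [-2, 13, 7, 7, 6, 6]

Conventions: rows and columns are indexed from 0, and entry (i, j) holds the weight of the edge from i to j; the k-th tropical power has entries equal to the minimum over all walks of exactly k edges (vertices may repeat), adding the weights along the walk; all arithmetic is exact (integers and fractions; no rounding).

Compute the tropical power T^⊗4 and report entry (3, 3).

T^⊗2:
  [15, 3, -2, -4, 1, -1]
  [8, 3, 7, -4, 11, 2]
  [14, 2, 1, -5, 4, 1]
  [-2, 2, 6, -5, 1, 1]
  [-3, 2, -8, 1, -5, -7]
  [4, 6, -2, -3, 1, 5]
T^⊗3:
  [-3, 1, -5, -6, -2, -4]
  [0, 5, -5, 4, -2, -4]
  [-1, 4, -6, -3, -3, -5]
  [-1, 1, -6, -6, -3, -5]
  [-9, -5, -3, -12, -6, -6]
  [3, 1, -4, -6, -1, -3]
T^⊗4:
  [-6, -2, -7, -9, -4, -6]
  [-6, -2, 0, -9, -3, -3]
  [-7, -3, -4, -10, -4, -4]
  [-7, -3, -7, -10, -4, -6]
  [-8, -6, -13, -13, -10, -12]
  [-5, -1, -7, -8, -4, -6]
Key observation: the optimum is the walk 3->4->3->4->3, with weight 2 + (-7) + 2 + (-7) = -10.
Optimal value attained by: walk 3->4->3->4->3.
Answer: (T^⊗4)[3][3] = -10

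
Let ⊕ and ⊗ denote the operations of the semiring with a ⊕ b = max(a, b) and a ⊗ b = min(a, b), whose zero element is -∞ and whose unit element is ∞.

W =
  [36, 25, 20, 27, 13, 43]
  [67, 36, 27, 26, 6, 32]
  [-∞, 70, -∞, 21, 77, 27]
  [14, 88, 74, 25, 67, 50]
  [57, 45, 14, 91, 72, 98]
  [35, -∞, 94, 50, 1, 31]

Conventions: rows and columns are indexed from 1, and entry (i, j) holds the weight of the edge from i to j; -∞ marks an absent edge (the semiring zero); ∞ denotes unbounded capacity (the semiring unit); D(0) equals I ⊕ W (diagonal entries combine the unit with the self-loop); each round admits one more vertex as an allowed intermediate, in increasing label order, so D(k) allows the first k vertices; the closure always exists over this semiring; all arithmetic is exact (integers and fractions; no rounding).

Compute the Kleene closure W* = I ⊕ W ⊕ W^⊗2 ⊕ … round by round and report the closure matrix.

D(0):
  [∞, 25, 20, 27, 13, 43]
  [67, ∞, 27, 26, 6, 32]
  [-∞, 70, ∞, 21, 77, 27]
  [14, 88, 74, ∞, 67, 50]
  [57, 45, 14, 91, ∞, 98]
  [35, -∞, 94, 50, 1, ∞]
D(1):
  [∞, 25, 20, 27, 13, 43]
  [67, ∞, 27, 27, 13, 43]
  [-∞, 70, ∞, 21, 77, 27]
  [14, 88, 74, ∞, 67, 50]
  [57, 45, 20, 91, ∞, 98]
  [35, 25, 94, 50, 13, ∞]
D(2):
  [∞, 25, 25, 27, 13, 43]
  [67, ∞, 27, 27, 13, 43]
  [67, 70, ∞, 27, 77, 43]
  [67, 88, 74, ∞, 67, 50]
  [57, 45, 27, 91, ∞, 98]
  [35, 25, 94, 50, 13, ∞]
D(3):
  [∞, 25, 25, 27, 25, 43]
  [67, ∞, 27, 27, 27, 43]
  [67, 70, ∞, 27, 77, 43]
  [67, 88, 74, ∞, 74, 50]
  [57, 45, 27, 91, ∞, 98]
  [67, 70, 94, 50, 77, ∞]
D(4):
  [∞, 27, 27, 27, 27, 43]
  [67, ∞, 27, 27, 27, 43]
  [67, 70, ∞, 27, 77, 43]
  [67, 88, 74, ∞, 74, 50]
  [67, 88, 74, 91, ∞, 98]
  [67, 70, 94, 50, 77, ∞]
D(5):
  [∞, 27, 27, 27, 27, 43]
  [67, ∞, 27, 27, 27, 43]
  [67, 77, ∞, 77, 77, 77]
  [67, 88, 74, ∞, 74, 74]
  [67, 88, 74, 91, ∞, 98]
  [67, 77, 94, 77, 77, ∞]
D(6):
  [∞, 43, 43, 43, 43, 43]
  [67, ∞, 43, 43, 43, 43]
  [67, 77, ∞, 77, 77, 77]
  [67, 88, 74, ∞, 74, 74]
  [67, 88, 94, 91, ∞, 98]
  [67, 77, 94, 77, 77, ∞]
Answer: W* = [[∞, 43, 43, 43, 43, 43], [67, ∞, 43, 43, 43, 43], [67, 77, ∞, 77, 77, 77], [67, 88, 74, ∞, 74, 74], [67, 88, 94, 91, ∞, 98], [67, 77, 94, 77, 77, ∞]]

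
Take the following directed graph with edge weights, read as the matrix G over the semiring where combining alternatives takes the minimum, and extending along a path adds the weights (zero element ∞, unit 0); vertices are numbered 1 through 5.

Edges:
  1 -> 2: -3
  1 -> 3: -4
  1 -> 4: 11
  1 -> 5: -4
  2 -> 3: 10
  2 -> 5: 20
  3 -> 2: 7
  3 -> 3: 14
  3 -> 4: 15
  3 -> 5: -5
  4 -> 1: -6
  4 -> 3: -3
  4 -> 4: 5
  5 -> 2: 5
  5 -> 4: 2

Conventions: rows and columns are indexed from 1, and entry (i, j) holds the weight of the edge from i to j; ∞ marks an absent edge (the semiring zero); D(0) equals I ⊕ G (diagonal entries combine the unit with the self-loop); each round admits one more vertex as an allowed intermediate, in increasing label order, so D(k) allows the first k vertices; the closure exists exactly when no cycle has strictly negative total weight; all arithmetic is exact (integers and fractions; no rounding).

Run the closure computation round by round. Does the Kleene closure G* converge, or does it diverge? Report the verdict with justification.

D(0):
  [0, -3, -4, 11, -4]
  [∞, 0, 10, ∞, 20]
  [∞, 7, 0, 15, -5]
  [-6, ∞, -3, 0, ∞]
  [∞, 5, ∞, 2, 0]
D(1):
  [0, -3, -4, 11, -4]
  [∞, 0, 10, ∞, 20]
  [∞, 7, 0, 15, -5]
  [-6, -9, -10, 0, -10]
  [∞, 5, ∞, 2, 0]
D(2):
  [0, -3, -4, 11, -4]
  [∞, 0, 10, ∞, 20]
  [∞, 7, 0, 15, -5]
  [-6, -9, -10, 0, -10]
  [∞, 5, 15, 2, 0]
D(3):
  [0, -3, -4, 11, -9]
  [∞, 0, 10, 25, 5]
  [∞, 7, 0, 15, -5]
  [-6, -9, -10, 0, -15]
  [∞, 5, 15, 2, 0]
Detection: at round 4, diagonal entry (5, 5) turns strictly negative.
Key observation: the cycle 5->4->1->2->3->5 has total weight 2 + (-6) + (-3) + 10 + (-5), which is strictly negative.
Answer: DIVERGES — negative cycle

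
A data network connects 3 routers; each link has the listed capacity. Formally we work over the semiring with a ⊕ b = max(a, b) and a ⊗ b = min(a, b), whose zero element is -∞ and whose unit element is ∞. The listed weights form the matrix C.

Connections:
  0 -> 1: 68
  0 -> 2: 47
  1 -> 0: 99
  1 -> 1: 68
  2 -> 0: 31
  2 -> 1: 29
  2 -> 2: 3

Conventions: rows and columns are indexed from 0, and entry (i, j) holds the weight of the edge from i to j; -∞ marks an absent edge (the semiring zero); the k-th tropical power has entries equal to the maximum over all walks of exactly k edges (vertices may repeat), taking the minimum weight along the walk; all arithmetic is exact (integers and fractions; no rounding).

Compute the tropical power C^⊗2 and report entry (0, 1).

C^⊗2:
  [68, 68, 3]
  [68, 68, 47]
  [29, 31, 31]
Key observation: the optimum is the walk 0->1->1, with weight 68 min 68 = 68.
Optimal value attained by: walk 0->1->1.
Answer: (C^⊗2)[0][1] = 68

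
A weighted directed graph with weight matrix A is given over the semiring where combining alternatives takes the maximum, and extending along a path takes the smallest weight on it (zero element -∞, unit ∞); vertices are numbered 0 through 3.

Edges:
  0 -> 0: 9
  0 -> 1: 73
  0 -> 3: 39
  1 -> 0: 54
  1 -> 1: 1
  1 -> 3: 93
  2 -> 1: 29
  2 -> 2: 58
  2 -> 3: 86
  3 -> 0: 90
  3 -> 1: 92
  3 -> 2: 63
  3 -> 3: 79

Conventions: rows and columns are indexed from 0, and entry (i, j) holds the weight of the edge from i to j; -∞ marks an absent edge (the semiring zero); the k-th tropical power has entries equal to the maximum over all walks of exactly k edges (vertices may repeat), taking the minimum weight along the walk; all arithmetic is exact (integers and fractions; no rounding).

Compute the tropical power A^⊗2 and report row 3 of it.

A^⊗2:
  [54, 39, 39, 73]
  [90, 92, 63, 79]
  [86, 86, 63, 79]
  [79, 79, 63, 92]
Answer: row 3 of A^⊗2 = [79, 79, 63, 92]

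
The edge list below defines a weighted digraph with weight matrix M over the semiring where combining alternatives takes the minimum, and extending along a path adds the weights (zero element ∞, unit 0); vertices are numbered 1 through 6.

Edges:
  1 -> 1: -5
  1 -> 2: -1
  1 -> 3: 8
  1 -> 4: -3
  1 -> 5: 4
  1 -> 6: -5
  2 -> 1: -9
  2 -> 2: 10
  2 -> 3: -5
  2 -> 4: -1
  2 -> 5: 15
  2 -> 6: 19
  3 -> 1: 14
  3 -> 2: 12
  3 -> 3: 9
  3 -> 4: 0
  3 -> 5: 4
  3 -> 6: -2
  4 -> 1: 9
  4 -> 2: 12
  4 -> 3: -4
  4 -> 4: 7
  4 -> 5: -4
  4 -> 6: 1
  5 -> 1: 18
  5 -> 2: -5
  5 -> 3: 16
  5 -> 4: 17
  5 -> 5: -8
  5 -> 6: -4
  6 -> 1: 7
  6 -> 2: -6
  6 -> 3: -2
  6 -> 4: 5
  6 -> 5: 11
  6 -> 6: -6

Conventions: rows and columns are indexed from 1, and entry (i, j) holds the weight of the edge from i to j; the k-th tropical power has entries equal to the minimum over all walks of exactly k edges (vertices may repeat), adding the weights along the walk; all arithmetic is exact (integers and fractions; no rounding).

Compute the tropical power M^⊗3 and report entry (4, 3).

M^⊗2:
  [-10, -11, -7, -8, -7, -11]
  [-14, -10, -5, -12, -5, -14]
  [3, -8, -4, 3, -4, -8]
  [3, -9, -1, -4, -12, -8]
  [-14, -13, -10, -6, -16, -12]
  [-15, -12, -11, -7, 1, -12]
M^⊗3:
  [-20, -17, -16, -13, -15, -17]
  [-19, -20, -16, -17, -16, -20]
  [-17, -14, -13, -9, -12, -14]
  [-18, -17, -14, -10, -20, -16]
  [-22, -21, -18, -17, -24, -20]
  [-21, -18, -17, -18, -11, -20]
Key observation: the optimum is the walk 4->5->2->3, with weight (-4) + (-5) + (-5) = -14.
Optimal value attained by: walk 4->5->2->3.
Answer: (M^⊗3)[4][3] = -14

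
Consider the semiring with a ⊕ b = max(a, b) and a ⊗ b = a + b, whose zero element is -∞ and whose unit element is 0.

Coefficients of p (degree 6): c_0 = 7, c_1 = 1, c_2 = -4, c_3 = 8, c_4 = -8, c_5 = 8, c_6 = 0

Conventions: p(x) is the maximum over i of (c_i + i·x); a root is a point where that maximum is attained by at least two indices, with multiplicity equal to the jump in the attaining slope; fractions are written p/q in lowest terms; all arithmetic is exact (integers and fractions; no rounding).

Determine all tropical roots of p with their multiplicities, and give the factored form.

hull edge (i=0, c=7) to (i=3, c=8): slope 1/3, span 3
hull edge (i=3, c=8) to (i=5, c=8): slope 0, span 2
hull edge (i=5, c=8) to (i=6, c=0): slope -8, span 1
Factored form: p(x) = 0 ⊗ (x ⊕ (-1/3)) ⊗ (x ⊕ (-1/3)) ⊗ (x ⊕ (-1/3)) ⊗ (x ⊕ 0) ⊗ (x ⊕ 0) ⊗ (x ⊕ 8)
Answer: roots = -1/3 (mult 3), 0 (mult 2), 8 (mult 1)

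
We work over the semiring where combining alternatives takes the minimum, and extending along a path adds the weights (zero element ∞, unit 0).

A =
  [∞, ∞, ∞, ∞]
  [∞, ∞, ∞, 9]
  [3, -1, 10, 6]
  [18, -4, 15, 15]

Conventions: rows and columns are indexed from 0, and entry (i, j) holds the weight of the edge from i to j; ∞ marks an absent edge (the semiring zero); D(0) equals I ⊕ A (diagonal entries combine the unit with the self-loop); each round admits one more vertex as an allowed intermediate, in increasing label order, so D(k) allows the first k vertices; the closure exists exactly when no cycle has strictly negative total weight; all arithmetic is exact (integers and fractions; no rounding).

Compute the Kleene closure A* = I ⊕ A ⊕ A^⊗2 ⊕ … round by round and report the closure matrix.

D(0):
  [0, ∞, ∞, ∞]
  [∞, 0, ∞, 9]
  [3, -1, 0, 6]
  [18, -4, 15, 0]
D(1):
  [0, ∞, ∞, ∞]
  [∞, 0, ∞, 9]
  [3, -1, 0, 6]
  [18, -4, 15, 0]
D(2):
  [0, ∞, ∞, ∞]
  [∞, 0, ∞, 9]
  [3, -1, 0, 6]
  [18, -4, 15, 0]
D(3):
  [0, ∞, ∞, ∞]
  [∞, 0, ∞, 9]
  [3, -1, 0, 6]
  [18, -4, 15, 0]
D(4):
  [0, ∞, ∞, ∞]
  [27, 0, 24, 9]
  [3, -1, 0, 6]
  [18, -4, 15, 0]
Answer: A* = [[0, ∞, ∞, ∞], [27, 0, 24, 9], [3, -1, 0, 6], [18, -4, 15, 0]]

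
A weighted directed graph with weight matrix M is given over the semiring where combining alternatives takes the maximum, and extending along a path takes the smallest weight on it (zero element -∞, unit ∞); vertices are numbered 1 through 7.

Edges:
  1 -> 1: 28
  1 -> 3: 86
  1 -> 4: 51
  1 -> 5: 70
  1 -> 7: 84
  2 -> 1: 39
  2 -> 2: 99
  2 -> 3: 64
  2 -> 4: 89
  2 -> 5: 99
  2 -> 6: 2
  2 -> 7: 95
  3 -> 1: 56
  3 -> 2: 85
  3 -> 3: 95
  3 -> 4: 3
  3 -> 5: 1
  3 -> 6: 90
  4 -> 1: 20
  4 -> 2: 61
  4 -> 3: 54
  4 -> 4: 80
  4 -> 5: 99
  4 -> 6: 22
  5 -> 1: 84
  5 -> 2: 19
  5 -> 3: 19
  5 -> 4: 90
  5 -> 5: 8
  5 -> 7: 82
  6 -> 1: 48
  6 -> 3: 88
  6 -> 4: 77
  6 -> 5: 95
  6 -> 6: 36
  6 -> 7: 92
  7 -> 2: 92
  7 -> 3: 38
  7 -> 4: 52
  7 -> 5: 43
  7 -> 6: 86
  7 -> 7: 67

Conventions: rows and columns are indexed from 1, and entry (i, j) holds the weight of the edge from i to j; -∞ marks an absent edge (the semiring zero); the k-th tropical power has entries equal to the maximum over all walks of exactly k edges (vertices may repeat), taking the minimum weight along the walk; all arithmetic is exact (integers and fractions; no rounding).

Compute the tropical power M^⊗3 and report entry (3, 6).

M^⊗2:
  [70, 85, 86, 70, 51, 86, 70]
  [84, 99, 64, 90, 99, 86, 95]
  [56, 85, 95, 85, 90, 90, 90]
  [84, 61, 61, 90, 80, 54, 82]
  [28, 82, 84, 80, 90, 82, 84]
  [84, 92, 88, 90, 77, 88, 82]
  [48, 92, 86, 89, 92, 67, 92]
M^⊗3:
  [56, 85, 86, 85, 86, 86, 86]
  [84, 99, 86, 90, 99, 86, 95]
  [84, 90, 95, 90, 90, 90, 90]
  [80, 82, 84, 80, 90, 82, 84]
  [84, 84, 84, 90, 82, 84, 82]
  [77, 92, 88, 89, 92, 88, 92]
  [84, 92, 86, 90, 92, 86, 92]
Key observation: the optimum is the walk 3->3->3->6, with weight 95 min 95 min 90 = 90.
Optimal value attained by: walk 3->3->3->6.
Answer: (M^⊗3)[3][6] = 90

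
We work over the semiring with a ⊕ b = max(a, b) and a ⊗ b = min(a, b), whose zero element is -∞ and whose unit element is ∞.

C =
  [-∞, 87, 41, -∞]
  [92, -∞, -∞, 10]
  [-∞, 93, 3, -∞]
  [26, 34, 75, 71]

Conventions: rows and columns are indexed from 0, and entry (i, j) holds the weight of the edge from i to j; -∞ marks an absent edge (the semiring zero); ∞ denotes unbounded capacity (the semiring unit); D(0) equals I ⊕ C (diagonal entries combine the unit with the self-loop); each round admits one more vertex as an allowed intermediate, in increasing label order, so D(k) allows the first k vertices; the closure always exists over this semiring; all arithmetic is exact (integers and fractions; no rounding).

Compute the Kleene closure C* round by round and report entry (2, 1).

D(0):
  [∞, 87, 41, -∞]
  [92, ∞, -∞, 10]
  [-∞, 93, ∞, -∞]
  [26, 34, 75, ∞]
D(1):
  [∞, 87, 41, -∞]
  [92, ∞, 41, 10]
  [-∞, 93, ∞, -∞]
  [26, 34, 75, ∞]
D(2):
  [∞, 87, 41, 10]
  [92, ∞, 41, 10]
  [92, 93, ∞, 10]
  [34, 34, 75, ∞]
D(3):
  [∞, 87, 41, 10]
  [92, ∞, 41, 10]
  [92, 93, ∞, 10]
  [75, 75, 75, ∞]
D(4):
  [∞, 87, 41, 10]
  [92, ∞, 41, 10]
  [92, 93, ∞, 10]
  [75, 75, 75, ∞]
Answer: C*[2][1] = 93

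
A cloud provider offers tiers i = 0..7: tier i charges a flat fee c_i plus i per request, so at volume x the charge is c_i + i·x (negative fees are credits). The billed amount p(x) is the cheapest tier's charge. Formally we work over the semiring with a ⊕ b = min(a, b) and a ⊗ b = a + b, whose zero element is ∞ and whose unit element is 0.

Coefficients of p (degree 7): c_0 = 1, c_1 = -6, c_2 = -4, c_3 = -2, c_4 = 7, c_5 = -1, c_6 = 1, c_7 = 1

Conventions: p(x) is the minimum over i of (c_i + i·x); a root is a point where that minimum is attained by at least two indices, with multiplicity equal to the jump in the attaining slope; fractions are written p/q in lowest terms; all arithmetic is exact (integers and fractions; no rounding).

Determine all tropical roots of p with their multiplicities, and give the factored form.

hull edge (i=0, c=1) to (i=1, c=-6): slope -7, span 1
hull edge (i=1, c=-6) to (i=7, c=1): slope 7/6, span 6
Factored form: p(x) = 1 ⊗ (x ⊕ (-7/6)) ⊗ (x ⊕ (-7/6)) ⊗ (x ⊕ (-7/6)) ⊗ (x ⊕ (-7/6)) ⊗ (x ⊕ (-7/6)) ⊗ (x ⊕ (-7/6)) ⊗ (x ⊕ 7)
Answer: roots = -7/6 (mult 6), 7 (mult 1)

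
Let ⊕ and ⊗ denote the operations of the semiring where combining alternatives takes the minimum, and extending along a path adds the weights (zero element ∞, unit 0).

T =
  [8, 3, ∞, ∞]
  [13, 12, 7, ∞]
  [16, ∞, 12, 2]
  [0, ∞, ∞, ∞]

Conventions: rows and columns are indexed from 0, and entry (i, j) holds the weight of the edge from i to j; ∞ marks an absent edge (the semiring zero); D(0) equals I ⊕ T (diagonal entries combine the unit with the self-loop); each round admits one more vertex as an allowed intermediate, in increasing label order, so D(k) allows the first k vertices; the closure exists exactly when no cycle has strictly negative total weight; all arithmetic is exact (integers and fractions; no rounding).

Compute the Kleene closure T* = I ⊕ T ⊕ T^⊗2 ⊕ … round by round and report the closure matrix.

D(0):
  [0, 3, ∞, ∞]
  [13, 0, 7, ∞]
  [16, ∞, 0, 2]
  [0, ∞, ∞, 0]
D(1):
  [0, 3, ∞, ∞]
  [13, 0, 7, ∞]
  [16, 19, 0, 2]
  [0, 3, ∞, 0]
D(2):
  [0, 3, 10, ∞]
  [13, 0, 7, ∞]
  [16, 19, 0, 2]
  [0, 3, 10, 0]
D(3):
  [0, 3, 10, 12]
  [13, 0, 7, 9]
  [16, 19, 0, 2]
  [0, 3, 10, 0]
D(4):
  [0, 3, 10, 12]
  [9, 0, 7, 9]
  [2, 5, 0, 2]
  [0, 3, 10, 0]
Answer: T* = [[0, 3, 10, 12], [9, 0, 7, 9], [2, 5, 0, 2], [0, 3, 10, 0]]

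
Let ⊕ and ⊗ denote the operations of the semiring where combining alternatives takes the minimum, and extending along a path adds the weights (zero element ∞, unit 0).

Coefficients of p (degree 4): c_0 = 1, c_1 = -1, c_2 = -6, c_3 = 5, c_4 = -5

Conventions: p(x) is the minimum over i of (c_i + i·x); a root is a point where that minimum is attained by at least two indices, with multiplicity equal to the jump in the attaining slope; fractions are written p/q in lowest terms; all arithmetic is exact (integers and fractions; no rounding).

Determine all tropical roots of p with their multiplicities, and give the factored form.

hull edge (i=0, c=1) to (i=2, c=-6): slope -7/2, span 2
hull edge (i=2, c=-6) to (i=4, c=-5): slope 1/2, span 2
Factored form: p(x) = -5 ⊗ (x ⊕ (-1/2)) ⊗ (x ⊕ (-1/2)) ⊗ (x ⊕ 7/2) ⊗ (x ⊕ 7/2)
Answer: roots = -1/2 (mult 2), 7/2 (mult 2)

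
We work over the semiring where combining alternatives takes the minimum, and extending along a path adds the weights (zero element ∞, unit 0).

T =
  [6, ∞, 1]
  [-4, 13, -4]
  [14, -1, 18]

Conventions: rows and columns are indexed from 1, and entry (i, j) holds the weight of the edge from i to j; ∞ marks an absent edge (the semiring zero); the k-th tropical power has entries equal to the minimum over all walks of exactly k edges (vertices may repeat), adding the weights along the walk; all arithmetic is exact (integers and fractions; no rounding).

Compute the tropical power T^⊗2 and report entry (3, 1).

T^⊗2:
  [12, 0, 7]
  [2, -5, -3]
  [-5, 12, -5]
Key observation: the optimum is the walk 3->2->1, with weight (-1) + (-4) = -5.
Optimal value attained by: walk 3->2->1.
Answer: (T^⊗2)[3][1] = -5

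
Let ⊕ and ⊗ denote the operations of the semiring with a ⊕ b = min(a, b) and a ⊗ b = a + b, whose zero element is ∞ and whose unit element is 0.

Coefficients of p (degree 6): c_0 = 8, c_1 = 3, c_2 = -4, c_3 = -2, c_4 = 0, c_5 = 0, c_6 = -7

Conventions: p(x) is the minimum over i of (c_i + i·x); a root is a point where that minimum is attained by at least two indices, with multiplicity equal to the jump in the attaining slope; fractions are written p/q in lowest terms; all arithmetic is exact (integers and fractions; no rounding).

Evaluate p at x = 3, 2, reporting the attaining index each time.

p(3) = min(8+0·3=8, 3+1·3=6, -4+2·3=2, -2+3·3=7, 0+4·3=12, 0+5·3=15, -7+6·3=11) = 2 (attained by i=2)
p(2) = min(8+0·2=8, 3+1·2=5, -4+2·2=0, -2+3·2=4, 0+4·2=8, 0+5·2=10, -7+6·2=5) = 0 (attained by i=2)
Answer: p(3) = 2; p(2) = 0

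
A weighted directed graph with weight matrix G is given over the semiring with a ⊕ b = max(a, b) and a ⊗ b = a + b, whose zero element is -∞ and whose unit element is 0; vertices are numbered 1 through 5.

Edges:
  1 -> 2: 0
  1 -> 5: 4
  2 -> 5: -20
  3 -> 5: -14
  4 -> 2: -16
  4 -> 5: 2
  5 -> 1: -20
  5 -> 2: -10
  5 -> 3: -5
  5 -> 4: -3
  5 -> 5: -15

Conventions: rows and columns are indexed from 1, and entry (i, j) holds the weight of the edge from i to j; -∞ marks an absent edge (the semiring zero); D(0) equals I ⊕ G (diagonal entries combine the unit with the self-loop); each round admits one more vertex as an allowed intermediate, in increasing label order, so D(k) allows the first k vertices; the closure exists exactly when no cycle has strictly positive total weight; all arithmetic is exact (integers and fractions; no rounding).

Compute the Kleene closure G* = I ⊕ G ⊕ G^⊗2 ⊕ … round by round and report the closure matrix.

D(0):
  [0, 0, -∞, -∞, 4]
  [-∞, 0, -∞, -∞, -20]
  [-∞, -∞, 0, -∞, -14]
  [-∞, -16, -∞, 0, 2]
  [-20, -10, -5, -3, 0]
D(1):
  [0, 0, -∞, -∞, 4]
  [-∞, 0, -∞, -∞, -20]
  [-∞, -∞, 0, -∞, -14]
  [-∞, -16, -∞, 0, 2]
  [-20, -10, -5, -3, 0]
D(2):
  [0, 0, -∞, -∞, 4]
  [-∞, 0, -∞, -∞, -20]
  [-∞, -∞, 0, -∞, -14]
  [-∞, -16, -∞, 0, 2]
  [-20, -10, -5, -3, 0]
D(3):
  [0, 0, -∞, -∞, 4]
  [-∞, 0, -∞, -∞, -20]
  [-∞, -∞, 0, -∞, -14]
  [-∞, -16, -∞, 0, 2]
  [-20, -10, -5, -3, 0]
D(4):
  [0, 0, -∞, -∞, 4]
  [-∞, 0, -∞, -∞, -20]
  [-∞, -∞, 0, -∞, -14]
  [-∞, -16, -∞, 0, 2]
  [-20, -10, -5, -3, 0]
D(5):
  [0, 0, -1, 1, 4]
  [-40, 0, -25, -23, -20]
  [-34, -24, 0, -17, -14]
  [-18, -8, -3, 0, 2]
  [-20, -10, -5, -3, 0]
Answer: G* = [[0, 0, -1, 1, 4], [-40, 0, -25, -23, -20], [-34, -24, 0, -17, -14], [-18, -8, -3, 0, 2], [-20, -10, -5, -3, 0]]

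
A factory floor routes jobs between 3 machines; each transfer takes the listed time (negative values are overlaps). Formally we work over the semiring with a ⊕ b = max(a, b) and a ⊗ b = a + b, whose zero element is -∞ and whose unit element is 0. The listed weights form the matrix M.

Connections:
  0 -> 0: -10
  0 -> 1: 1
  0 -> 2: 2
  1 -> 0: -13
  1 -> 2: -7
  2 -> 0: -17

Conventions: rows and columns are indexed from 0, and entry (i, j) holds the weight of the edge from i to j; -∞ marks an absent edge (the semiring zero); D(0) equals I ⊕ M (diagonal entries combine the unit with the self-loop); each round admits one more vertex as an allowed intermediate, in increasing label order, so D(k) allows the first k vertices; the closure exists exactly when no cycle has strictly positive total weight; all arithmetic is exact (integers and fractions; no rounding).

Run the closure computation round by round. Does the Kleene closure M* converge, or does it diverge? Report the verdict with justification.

D(0):
  [0, 1, 2]
  [-13, 0, -7]
  [-17, -∞, 0]
D(1):
  [0, 1, 2]
  [-13, 0, -7]
  [-17, -16, 0]
D(2):
  [0, 1, 2]
  [-13, 0, -7]
  [-17, -16, 0]
D(3):
  [0, 1, 2]
  [-13, 0, -7]
  [-17, -16, 0]
Key observation: every diagonal entry stays at the unit through all rounds, so no improving cycle exists.
Answer: CONVERGES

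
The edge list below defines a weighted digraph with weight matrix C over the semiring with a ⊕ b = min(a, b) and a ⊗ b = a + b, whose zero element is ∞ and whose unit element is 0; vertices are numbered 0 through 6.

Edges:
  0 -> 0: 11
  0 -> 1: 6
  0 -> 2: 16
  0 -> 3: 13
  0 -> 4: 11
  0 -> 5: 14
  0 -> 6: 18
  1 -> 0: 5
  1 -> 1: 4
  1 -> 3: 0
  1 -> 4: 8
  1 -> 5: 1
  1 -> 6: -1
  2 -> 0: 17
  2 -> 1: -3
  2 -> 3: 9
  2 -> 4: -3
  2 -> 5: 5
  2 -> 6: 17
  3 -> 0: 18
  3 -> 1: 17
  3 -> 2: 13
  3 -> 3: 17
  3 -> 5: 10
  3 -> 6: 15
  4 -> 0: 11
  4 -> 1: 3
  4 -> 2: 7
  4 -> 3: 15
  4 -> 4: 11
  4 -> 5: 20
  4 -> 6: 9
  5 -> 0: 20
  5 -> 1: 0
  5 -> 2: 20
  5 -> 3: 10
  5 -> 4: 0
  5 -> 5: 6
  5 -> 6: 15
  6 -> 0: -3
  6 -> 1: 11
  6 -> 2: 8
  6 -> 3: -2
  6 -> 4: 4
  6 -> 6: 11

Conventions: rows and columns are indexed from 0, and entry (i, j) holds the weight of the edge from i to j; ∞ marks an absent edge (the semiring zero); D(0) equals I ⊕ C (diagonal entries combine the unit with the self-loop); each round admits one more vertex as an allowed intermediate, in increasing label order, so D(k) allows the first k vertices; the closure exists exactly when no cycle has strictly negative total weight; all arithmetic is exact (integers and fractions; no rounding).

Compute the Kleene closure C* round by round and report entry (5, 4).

D(0):
  [0, 6, 16, 13, 11, 14, 18]
  [5, 0, ∞, 0, 8, 1, -1]
  [17, -3, 0, 9, -3, 5, 17]
  [18, 17, 13, 0, ∞, 10, 15]
  [11, 3, 7, 15, 0, 20, 9]
  [20, 0, 20, 10, 0, 0, 15]
  [-3, 11, 8, -2, 4, ∞, 0]
D(1):
  [0, 6, 16, 13, 11, 14, 18]
  [5, 0, 21, 0, 8, 1, -1]
  [17, -3, 0, 9, -3, 5, 17]
  [18, 17, 13, 0, 29, 10, 15]
  [11, 3, 7, 15, 0, 20, 9]
  [20, 0, 20, 10, 0, 0, 15]
  [-3, 3, 8, -2, 4, 11, 0]
D(2):
  [0, 6, 16, 6, 11, 7, 5]
  [5, 0, 21, 0, 8, 1, -1]
  [2, -3, 0, -3, -3, -2, -4]
  [18, 17, 13, 0, 25, 10, 15]
  [8, 3, 7, 3, 0, 4, 2]
  [5, 0, 20, 0, 0, 0, -1]
  [-3, 3, 8, -2, 4, 4, 0]
D(3):
  [0, 6, 16, 6, 11, 7, 5]
  [5, 0, 21, 0, 8, 1, -1]
  [2, -3, 0, -3, -3, -2, -4]
  [15, 10, 13, 0, 10, 10, 9]
  [8, 3, 7, 3, 0, 4, 2]
  [5, 0, 20, 0, 0, 0, -1]
  [-3, 3, 8, -2, 4, 4, 0]
D(4):
  [0, 6, 16, 6, 11, 7, 5]
  [5, 0, 13, 0, 8, 1, -1]
  [2, -3, 0, -3, -3, -2, -4]
  [15, 10, 13, 0, 10, 10, 9]
  [8, 3, 7, 3, 0, 4, 2]
  [5, 0, 13, 0, 0, 0, -1]
  [-3, 3, 8, -2, 4, 4, 0]
D(5):
  [0, 6, 16, 6, 11, 7, 5]
  [5, 0, 13, 0, 8, 1, -1]
  [2, -3, 0, -3, -3, -2, -4]
  [15, 10, 13, 0, 10, 10, 9]
  [8, 3, 7, 3, 0, 4, 2]
  [5, 0, 7, 0, 0, 0, -1]
  [-3, 3, 8, -2, 4, 4, 0]
D(6):
  [0, 6, 14, 6, 7, 7, 5]
  [5, 0, 8, 0, 1, 1, -1]
  [2, -3, 0, -3, -3, -2, -4]
  [15, 10, 13, 0, 10, 10, 9]
  [8, 3, 7, 3, 0, 4, 2]
  [5, 0, 7, 0, 0, 0, -1]
  [-3, 3, 8, -2, 4, 4, 0]
D(7):
  [0, 6, 13, 3, 7, 7, 5]
  [-4, 0, 7, -3, 1, 1, -1]
  [-7, -3, 0, -6, -3, -2, -4]
  [6, 10, 13, 0, 10, 10, 9]
  [-1, 3, 7, 0, 0, 4, 2]
  [-4, 0, 7, -3, 0, 0, -1]
  [-3, 3, 8, -2, 4, 4, 0]
Answer: C*[5][4] = 0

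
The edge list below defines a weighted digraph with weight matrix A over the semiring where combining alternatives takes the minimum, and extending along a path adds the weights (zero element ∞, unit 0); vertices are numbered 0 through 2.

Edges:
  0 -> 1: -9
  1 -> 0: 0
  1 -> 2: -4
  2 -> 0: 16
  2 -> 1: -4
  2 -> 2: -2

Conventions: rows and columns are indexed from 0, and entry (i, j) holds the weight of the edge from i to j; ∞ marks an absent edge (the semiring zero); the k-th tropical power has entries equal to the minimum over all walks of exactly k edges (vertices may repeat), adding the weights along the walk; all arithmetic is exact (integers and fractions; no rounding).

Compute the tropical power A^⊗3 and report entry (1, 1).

A^⊗2:
  [-9, ∞, -13]
  [12, -9, -6]
  [-4, -6, -8]
A^⊗3:
  [3, -18, -15]
  [-9, -10, -13]
  [-6, -13, -10]
Key observation: the optimum is the walk 1->2->2->1, with weight (-4) + (-2) + (-4) = -10.
Optimal value attained by: walk 1->2->2->1.
Answer: (A^⊗3)[1][1] = -10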